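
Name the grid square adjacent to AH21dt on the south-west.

AH21cs

Longitude subsquare d = 3; −1 → 2 = c.
Latitude subsquare t = 19; −1 → 18 = s.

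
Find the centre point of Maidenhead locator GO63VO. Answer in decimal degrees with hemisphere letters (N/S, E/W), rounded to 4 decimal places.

53.6042° N, 46.2083° W

Field G=6, O=14: +6·20° lon, +14·10° lat → SW at lon -60°, lat 50°.
Square 6, 3: +6·2° lon, +3·1° lat → SW at lon -48°, lat 53°.
Subsquare v=21, o=14: +21·0.0833333° lon, +14·0.0416667° lat → SW at lon -46.25°, lat 53.5833°.
Cell spans 0.0833333° lon × 0.0416667° lat. Centre is SW corner plus half of each.
latitude 53.6042° N, longitude 46.2083° W.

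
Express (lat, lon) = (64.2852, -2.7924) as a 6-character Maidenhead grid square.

IP84og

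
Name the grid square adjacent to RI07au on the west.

QI97xu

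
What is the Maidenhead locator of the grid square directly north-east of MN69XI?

Longitude subsquare x = 23; +1 → 24, wraps to 0 = a, carry into square.
Longitude square 6; +1 → 7.
Latitude subsquare i = 8; +1 → 9 = j.

MN79aj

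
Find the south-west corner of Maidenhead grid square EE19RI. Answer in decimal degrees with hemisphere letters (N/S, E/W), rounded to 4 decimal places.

Field E=4, E=4: +4·20° lon, +4·10° lat → SW at lon -100°, lat -50°.
Square 1, 9: +1·2° lon, +9·1° lat → SW at lon -98°, lat -41°.
Subsquare r=17, i=8: +17·0.0833333° lon, +8·0.0416667° lat → SW at lon -96.5833°, lat -40.6667°.
latitude 40.6667° S, longitude 96.5833° W.

40.6667° S, 96.5833° W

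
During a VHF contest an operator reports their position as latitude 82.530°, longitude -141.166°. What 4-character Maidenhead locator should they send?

Shift to the Maidenhead origin (180°W, 90°S): lon 38.83, lat 172.53.
Field: 38.83/20 → 1 → B, 172.53/10 → 17 → R; chars BR.
Square: 18.83/2 → 9, 2.53/1 → 2; chars 92.

BR92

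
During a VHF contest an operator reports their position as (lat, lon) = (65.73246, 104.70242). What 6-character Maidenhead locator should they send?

Offset from 180°W / 90°S: lon 284.7024°, lat 155.7325°.
Field (20°×10°, letters A–R): lon ⌊284.7024/20⌋ = 14 → O; lat ⌊155.7325/10⌋ = 15 → P.
Square (2°×1°, digits 0–9): lon ⌊4.7024/2⌋ = 2; lat ⌊5.7325/1⌋ = 5.
Subsquare (5′×2.5′, letters a–x): lon ⌊0.7024/0.0833333⌋ = 8 → i; lat ⌊0.7325/0.0416667⌋ = 17 → r.

OP25ir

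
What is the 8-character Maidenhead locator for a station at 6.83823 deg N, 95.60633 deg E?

Add 180° to longitude and 90° to latitude: 275.60633, 96.83823.
Field: 275.60633/20 → 13 → N, 96.83823/10 → 9 → J; chars NJ.
Square: 15.60633/2 → 7, 6.83823/1 → 6; chars 76.
Subsquare: 1.60633/0.0833333 → 19 → t, 0.83823/0.0416667 → 20 → u; chars tu.
Extended square: 0.02300/0.00833333 → 2, 0.00490/0.00416667 → 1; chars 21.

NJ76tu21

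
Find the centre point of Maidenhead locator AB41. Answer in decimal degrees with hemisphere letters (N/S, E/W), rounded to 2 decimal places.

78.50° S, 171.00° W

Field A=0, B=1: +0·20° lon, +1·10° lat → SW at lon -180°, lat -80°.
Square 4, 1: +4·2° lon, +1·1° lat → SW at lon -172°, lat -79°.
Cell spans 2° lon × 1° lat. Centre is SW corner plus half of each.
latitude 78.50° S, longitude 171.00° W.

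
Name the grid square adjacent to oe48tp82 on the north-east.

OE48tp93

Longitude extended square 8; +1 → 9.
Latitude extended square 2; +1 → 3.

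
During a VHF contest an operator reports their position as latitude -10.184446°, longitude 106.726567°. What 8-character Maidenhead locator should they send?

OH39it75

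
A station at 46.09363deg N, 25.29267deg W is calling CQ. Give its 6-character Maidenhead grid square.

HN76ic

Offset from 180°W / 90°S: lon 154.7073°, lat 136.0936°.
Field (20°×10°, letters A–R): 154.7073/20 → 7 → H, 136.0936/10 → 13 → N; chars HN.
Square (2°×1°, digits 0–9): 14.7073/2 → 7, 6.0936/1 → 6; chars 76.
Subsquare (5′×2.5′, letters a–x): 0.7073/0.0833333 → 8 → i, 0.0936/0.0416667 → 2 → c; chars ic.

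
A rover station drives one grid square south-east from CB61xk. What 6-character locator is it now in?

CB71aj

Longitude subsquare x = 23; +1 → 24, wraps to 0 = a, carry into square.
Longitude square 6; +1 → 7.
Latitude subsquare k = 10; −1 → 9 = j.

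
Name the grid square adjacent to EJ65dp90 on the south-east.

EJ65eo09

Longitude extended square 9; +1 → 10, wraps to 0, carry into subsquare.
Longitude subsquare d = 3; +1 → 4 = e.
Latitude extended square 0; −1 → -1, wraps to 9, carry into subsquare.
Latitude subsquare p = 15; −1 → 14 = o.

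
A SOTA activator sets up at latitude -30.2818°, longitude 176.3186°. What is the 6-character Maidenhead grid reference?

RF89dr

Offset from 180°W / 90°S: lon 356.3186°, lat 59.7182°.
Field: lon ⌊356.3186/20⌋ = 17 → R; lat ⌊59.7182/10⌋ = 5 → F.
Square: lon ⌊16.3186/2⌋ = 8; lat ⌊9.7182/1⌋ = 9.
Subsquare: lon ⌊0.3186/0.0833333⌋ = 3 → d; lat ⌊0.7182/0.0416667⌋ = 17 → r.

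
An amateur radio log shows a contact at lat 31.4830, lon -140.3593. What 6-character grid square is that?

BM91tl

Offset from 180°W / 90°S: lon 39.6407°, lat 121.4830°.
Field: lon ⌊39.6407/20⌋ = 1 → B; lat ⌊121.4830/10⌋ = 12 → M.
Square: lon ⌊19.6407/2⌋ = 9; lat ⌊1.4830/1⌋ = 1.
Subsquare: lon ⌊1.6407/0.0833333⌋ = 19 → t; lat ⌊0.4830/0.0416667⌋ = 11 → l.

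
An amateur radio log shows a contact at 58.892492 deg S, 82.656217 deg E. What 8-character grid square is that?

ND11hc85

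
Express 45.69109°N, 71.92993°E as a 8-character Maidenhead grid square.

MN55xq15

Shift to the Maidenhead origin (180°W, 90°S): lon 251.92993, lat 135.69109.
Field: lon ⌊251.92993/20⌋ = 12 → M; lat ⌊135.69109/10⌋ = 13 → N.
Square: lon ⌊11.92993/2⌋ = 5; lat ⌊5.69109/1⌋ = 5.
Subsquare: lon ⌊1.92993/0.0833333⌋ = 23 → x; lat ⌊0.69109/0.0416667⌋ = 16 → q.
Extended square: lon ⌊0.01326/0.00833333⌋ = 1; lat ⌊0.02442/0.00416667⌋ = 5.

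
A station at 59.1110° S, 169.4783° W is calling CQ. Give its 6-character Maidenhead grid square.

AD50gv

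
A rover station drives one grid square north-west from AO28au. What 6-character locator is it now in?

AO18xv

Longitude subsquare a = 0; −1 → -1, wraps to 23 = x, carry into square.
Longitude square 2; −1 → 1.
Latitude subsquare u = 20; +1 → 21 = v.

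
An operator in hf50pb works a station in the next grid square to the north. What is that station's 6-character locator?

HF50pc

Latitude subsquare b = 1; +1 → 2 = c.
The longitude characters are unchanged.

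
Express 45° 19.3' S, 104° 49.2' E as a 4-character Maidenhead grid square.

OE24

Add 180° to longitude and 90° to latitude: 284.82, 44.68.
Field: 284.82/20 → 14 → O, 44.68/10 → 4 → E; chars OE.
Square: 4.82/2 → 2, 4.68/1 → 4; chars 24.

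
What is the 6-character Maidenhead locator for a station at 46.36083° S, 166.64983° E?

Offset from 180°W / 90°S: lon 346.6498°, lat 43.6392°.
Field: 346.6498/20 → 17 → R, 43.6392/10 → 4 → E; chars RE.
Square: 6.6498/2 → 3, 3.6392/1 → 3; chars 33.
Subsquare: 0.6498/0.0833333 → 7 → h, 0.6392/0.0416667 → 15 → p; chars hp.

RE33hp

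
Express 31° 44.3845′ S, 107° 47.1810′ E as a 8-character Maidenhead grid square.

OF38vg42

Offset from 180°W / 90°S: lon 287.78635°, lat 58.26026°.
Field: 287.78635/20 → 14 → O, 58.26026/10 → 5 → F; chars OF.
Square: 7.78635/2 → 3, 8.26026/1 → 8; chars 38.
Subsquare: 1.78635/0.0833333 → 21 → v, 0.26026/0.0416667 → 6 → g; chars vg.
Extended square: 0.03635/0.00833333 → 4, 0.01026/0.00416667 → 2; chars 42.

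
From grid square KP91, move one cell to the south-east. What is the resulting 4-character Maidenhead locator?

LP00

Longitude square 9; +1 → 10, wraps to 0, carry into field.
Longitude field K = 10; +1 → 11 = L.
Latitude square 1; −1 → 0.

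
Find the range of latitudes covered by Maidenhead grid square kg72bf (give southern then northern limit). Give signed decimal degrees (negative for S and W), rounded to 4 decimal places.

Field K=10, G=6: +10·20° lon, +6·10° lat → SW at lon 20°, lat -30°.
Square 7, 2: +7·2° lon, +2·1° lat → SW at lon 34°, lat -28°.
Subsquare b=1, f=5: +1·0.0833333° lon, +5·0.0416667° lat → SW at lon 34.0833°, lat -27.7917°.
Cell spans 0.0833333° lon × 0.0416667° lat.
south -27.7917, north -27.7500.

-27.7917, -27.7500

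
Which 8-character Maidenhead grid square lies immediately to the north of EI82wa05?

EI82wa06

Latitude extended square 5; +1 → 6.
The longitude characters are unchanged.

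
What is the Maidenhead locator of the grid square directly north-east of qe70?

Longitude square 7; +1 → 8.
Latitude square 0; +1 → 1.

QE81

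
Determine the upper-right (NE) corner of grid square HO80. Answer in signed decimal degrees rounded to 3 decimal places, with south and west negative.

51.000, -22.000

Field H=7, O=14: +7·20° lon, +14·10° lat → SW at lon -40°, lat 50°.
Square 8, 0: +8·2° lon, +0·1° lat → SW at lon -24°, lat 50°.
Cell spans 2° lon × 1° lat. NE corner is SW corner plus one full cell.
latitude 51.000, longitude -22.000.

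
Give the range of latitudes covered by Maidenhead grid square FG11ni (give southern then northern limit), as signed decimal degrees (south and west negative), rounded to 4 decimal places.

Field F=5, G=6: +5·20° lon, +6·10° lat → SW at lon -80°, lat -30°.
Square 1, 1: +1·2° lon, +1·1° lat → SW at lon -78°, lat -29°.
Subsquare n=13, i=8: +13·0.0833333° lon, +8·0.0416667° lat → SW at lon -76.9167°, lat -28.6667°.
Cell spans 0.0833333° lon × 0.0416667° lat.
south -28.6667, north -28.6250.

-28.6667, -28.6250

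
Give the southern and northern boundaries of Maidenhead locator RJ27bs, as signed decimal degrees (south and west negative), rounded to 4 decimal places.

7.7500, 7.7917

Field R=17, J=9: +17·20° lon, +9·10° lat → SW at lon 160°, lat 0°.
Square 2, 7: +2·2° lon, +7·1° lat → SW at lon 164°, lat 7°.
Subsquare b=1, s=18: +1·0.0833333° lon, +18·0.0416667° lat → SW at lon 164.083°, lat 7.75°.
Cell spans 0.0833333° lon × 0.0416667° lat.
south 7.7500, north 7.7917.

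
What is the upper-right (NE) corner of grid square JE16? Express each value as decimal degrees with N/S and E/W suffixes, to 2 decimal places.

Field J=9, E=4: +9·20° lon, +4·10° lat → SW at lon 0°, lat -50°.
Square 1, 6: +1·2° lon, +6·1° lat → SW at lon 2°, lat -44°.
Cell spans 2° lon × 1° lat. NE corner is SW corner plus one full cell.
latitude 43.00° S, longitude 4.00° E.

43.00° S, 4.00° E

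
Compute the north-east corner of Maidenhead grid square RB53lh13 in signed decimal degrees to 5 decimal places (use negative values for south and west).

-76.69167, 170.93333

Field R=17, B=1: +17·20° lon, +1·10° lat → SW at lon 160°, lat -80°.
Square 5, 3: +5·2° lon, +3·1° lat → SW at lon 170°, lat -77°.
Subsquare l=11, h=7: +11·0.0833333° lon, +7·0.0416667° lat → SW at lon 170.917°, lat -76.7083°.
Extended square 1, 3: +1·0.00833333° lon, +3·0.00416667° lat → SW at lon 170.925°, lat -76.6958°.
Cell spans 0.00833333° lon × 0.00416667° lat. NE corner is SW corner plus one full cell.
latitude -76.69167, longitude 170.93333.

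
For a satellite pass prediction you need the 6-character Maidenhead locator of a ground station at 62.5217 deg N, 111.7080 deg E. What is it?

Add 180° to longitude and 90° to latitude: 291.7080, 152.5217.
Field: lon ⌊291.7080/20⌋ = 14 → O; lat ⌊152.5217/10⌋ = 15 → P.
Square: lon ⌊11.7080/2⌋ = 5; lat ⌊2.5217/1⌋ = 2.
Subsquare: lon ⌊1.7080/0.0833333⌋ = 20 → u; lat ⌊0.5217/0.0416667⌋ = 12 → m.

OP52um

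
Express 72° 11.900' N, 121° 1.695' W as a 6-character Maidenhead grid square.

CQ92le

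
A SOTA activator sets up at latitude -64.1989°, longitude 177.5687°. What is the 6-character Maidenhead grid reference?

RC85st

Shift to the Maidenhead origin (180°W, 90°S): lon 357.5687, lat 25.8011.
Field: 357.5687/20 → 17 → R, 25.8011/10 → 2 → C; chars RC.
Square: 17.5687/2 → 8, 5.8011/1 → 5; chars 85.
Subsquare: 1.5687/0.0833333 → 18 → s, 0.8011/0.0416667 → 19 → t; chars st.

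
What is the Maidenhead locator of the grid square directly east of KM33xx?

Longitude subsquare x = 23; +1 → 24, wraps to 0 = a, carry into square.
Longitude square 3; +1 → 4.
The latitude characters are unchanged.

KM43ax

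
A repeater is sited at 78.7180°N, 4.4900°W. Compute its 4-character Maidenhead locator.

Add 180° to longitude and 90° to latitude: 175.51, 168.72.
Field: 175.51/20 → 8 → I, 168.72/10 → 16 → Q; chars IQ.
Square: 15.51/2 → 7, 8.72/1 → 8; chars 78.

IQ78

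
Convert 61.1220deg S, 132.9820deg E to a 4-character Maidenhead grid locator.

PC68

Shift to the Maidenhead origin (180°W, 90°S): lon 312.98, lat 28.88.
Field: 312.98/20 → 15 → P, 28.88/10 → 2 → C; chars PC.
Square: 12.98/2 → 6, 8.88/1 → 8; chars 68.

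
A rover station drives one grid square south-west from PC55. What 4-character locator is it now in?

PC44

Longitude square 5; −1 → 4.
Latitude square 5; −1 → 4.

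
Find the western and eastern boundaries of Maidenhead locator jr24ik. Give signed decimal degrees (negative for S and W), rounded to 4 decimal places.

4.6667, 4.7500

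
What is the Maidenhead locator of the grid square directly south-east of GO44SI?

Longitude subsquare s = 18; +1 → 19 = t.
Latitude subsquare i = 8; −1 → 7 = h.

GO44th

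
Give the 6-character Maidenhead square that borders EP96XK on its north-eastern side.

Longitude subsquare x = 23; +1 → 24, wraps to 0 = a, carry into square.
Longitude square 9; +1 → 10, wraps to 0, carry into field.
Longitude field E = 4; +1 → 5 = F.
Latitude subsquare k = 10; +1 → 11 = l.

FP06al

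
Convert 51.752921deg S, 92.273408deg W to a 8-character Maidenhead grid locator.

ED38uf79

Add 180° to longitude and 90° to latitude: 87.72659, 38.24708.
Field: 87.72659/20 → 4 → E, 38.24708/10 → 3 → D; chars ED.
Square: 7.72659/2 → 3, 8.24708/1 → 8; chars 38.
Subsquare: 1.72659/0.0833333 → 20 → u, 0.24708/0.0416667 → 5 → f; chars uf.
Extended square: 0.05993/0.00833333 → 7, 0.03875/0.00416667 → 9; chars 79.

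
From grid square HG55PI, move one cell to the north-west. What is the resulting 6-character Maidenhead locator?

HG55oj

Longitude subsquare p = 15; −1 → 14 = o.
Latitude subsquare i = 8; +1 → 9 = j.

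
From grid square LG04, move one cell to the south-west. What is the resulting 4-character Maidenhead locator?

KG93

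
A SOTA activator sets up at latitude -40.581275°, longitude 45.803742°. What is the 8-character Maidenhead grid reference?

LE29vk60

Add 180° to longitude and 90° to latitude: 225.80374, 49.41873.
Field: 225.80374/20 → 11 → L, 49.41873/10 → 4 → E; chars LE.
Square: 5.80374/2 → 2, 9.41873/1 → 9; chars 29.
Subsquare: 1.80374/0.0833333 → 21 → v, 0.41873/0.0416667 → 10 → k; chars vk.
Extended square: 0.05374/0.00833333 → 6, 0.00206/0.00416667 → 0; chars 60.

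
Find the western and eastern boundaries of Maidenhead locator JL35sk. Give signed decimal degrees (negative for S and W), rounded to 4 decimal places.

7.5000, 7.5833

Field J=9, L=11: +9·20° lon, +11·10° lat → SW at lon 0°, lat 20°.
Square 3, 5: +3·2° lon, +5·1° lat → SW at lon 6°, lat 25°.
Subsquare s=18, k=10: +18·0.0833333° lon, +10·0.0416667° lat → SW at lon 7.5°, lat 25.4167°.
Cell spans 0.0833333° lon × 0.0416667° lat.
west 7.5000, east 7.5833.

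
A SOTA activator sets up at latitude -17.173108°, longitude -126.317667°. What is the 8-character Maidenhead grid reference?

CH62ut18

Add 180° to longitude and 90° to latitude: 53.68233, 72.82689.
Field: lon ⌊53.68233/20⌋ = 2 → C; lat ⌊72.82689/10⌋ = 7 → H.
Square: lon ⌊13.68233/2⌋ = 6; lat ⌊2.82689/1⌋ = 2.
Subsquare: lon ⌊1.68233/0.0833333⌋ = 20 → u; lat ⌊0.82689/0.0416667⌋ = 19 → t.
Extended square: lon ⌊0.01567/0.00833333⌋ = 1; lat ⌊0.03523/0.00416667⌋ = 8.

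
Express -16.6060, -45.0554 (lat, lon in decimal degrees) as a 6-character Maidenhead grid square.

GH73lj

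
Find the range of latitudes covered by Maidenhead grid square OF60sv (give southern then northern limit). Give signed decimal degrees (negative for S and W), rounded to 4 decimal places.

-39.1250, -39.0833

Field O=14, F=5: +14·20° lon, +5·10° lat → SW at lon 100°, lat -40°.
Square 6, 0: +6·2° lon, +0·1° lat → SW at lon 112°, lat -40°.
Subsquare s=18, v=21: +18·0.0833333° lon, +21·0.0416667° lat → SW at lon 113.5°, lat -39.125°.
Cell spans 0.0833333° lon × 0.0416667° lat.
south -39.1250, north -39.0833.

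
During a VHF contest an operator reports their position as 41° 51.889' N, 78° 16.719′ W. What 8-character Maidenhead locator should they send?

Add 180° to longitude and 90° to latitude: 101.72135, 131.86482.
Field: 101.72135/20 → 5 → F, 131.86482/10 → 13 → N; chars FN.
Square: 1.72135/2 → 0, 1.86482/1 → 1; chars 01.
Subsquare: 1.72135/0.0833333 → 20 → u, 0.86482/0.0416667 → 20 → u; chars uu.
Extended square: 0.05468/0.00833333 → 6, 0.03148/0.00416667 → 7; chars 67.

FN01uu67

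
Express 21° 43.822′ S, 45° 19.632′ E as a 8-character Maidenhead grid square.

Shift to the Maidenhead origin (180°W, 90°S): lon 225.32720, lat 68.26963.
Field: lon ⌊225.32720/20⌋ = 11 → L; lat ⌊68.26963/10⌋ = 6 → G.
Square: lon ⌊5.32720/2⌋ = 2; lat ⌊8.26963/1⌋ = 8.
Subsquare: lon ⌊1.32720/0.0833333⌋ = 15 → p; lat ⌊0.26963/0.0416667⌋ = 6 → g.
Extended square: lon ⌊0.07720/0.00833333⌋ = 9; lat ⌊0.01963/0.00416667⌋ = 4.

LG28pg94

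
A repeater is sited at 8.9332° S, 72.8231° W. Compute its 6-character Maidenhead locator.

Shift to the Maidenhead origin (180°W, 90°S): lon 107.1769, lat 81.0668.
Field: lon ⌊107.1769/20⌋ = 5 → F; lat ⌊81.0668/10⌋ = 8 → I.
Square: lon ⌊7.1769/2⌋ = 3; lat ⌊1.0668/1⌋ = 1.
Subsquare: lon ⌊1.1769/0.0833333⌋ = 14 → o; lat ⌊0.0668/0.0416667⌋ = 1 → b.

FI31ob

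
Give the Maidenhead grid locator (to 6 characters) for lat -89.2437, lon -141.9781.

BA90as

Add 180° to longitude and 90° to latitude: 38.0219, 0.7563.
Field: lon ⌊38.0219/20⌋ = 1 → B; lat ⌊0.7563/10⌋ = 0 → A.
Square: lon ⌊18.0219/2⌋ = 9; lat ⌊0.7563/1⌋ = 0.
Subsquare: lon ⌊0.0219/0.0833333⌋ = 0 → a; lat ⌊0.7563/0.0416667⌋ = 18 → s.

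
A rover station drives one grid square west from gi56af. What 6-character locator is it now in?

GI46xf

Longitude subsquare a = 0; −1 → -1, wraps to 23 = x, carry into square.
Longitude square 5; −1 → 4.
The latitude characters are unchanged.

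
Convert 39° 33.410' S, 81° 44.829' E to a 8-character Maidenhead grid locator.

NF00uk96

Offset from 180°W / 90°S: lon 261.74715°, lat 50.44317°.
Field: 261.74715/20 → 13 → N, 50.44317/10 → 5 → F; chars NF.
Square: 1.74715/2 → 0, 0.44317/1 → 0; chars 00.
Subsquare: 1.74715/0.0833333 → 20 → u, 0.44317/0.0416667 → 10 → k; chars uk.
Extended square: 0.08048/0.00833333 → 9, 0.02650/0.00416667 → 6; chars 96.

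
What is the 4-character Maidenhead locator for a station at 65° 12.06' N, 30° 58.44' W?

Add 180° to longitude and 90° to latitude: 149.03, 155.20.
Field (20°×10°, letters A–R): 149.03/20 → 7 → H, 155.20/10 → 15 → P; chars HP.
Square (2°×1°, digits 0–9): 9.03/2 → 4, 5.20/1 → 5; chars 45.

HP45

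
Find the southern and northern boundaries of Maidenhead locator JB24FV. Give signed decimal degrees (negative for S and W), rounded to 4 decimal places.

-75.1250, -75.0833

Field J=9, B=1: +9·20° lon, +1·10° lat → SW at lon 0°, lat -80°.
Square 2, 4: +2·2° lon, +4·1° lat → SW at lon 4°, lat -76°.
Subsquare f=5, v=21: +5·0.0833333° lon, +21·0.0416667° lat → SW at lon 4.41667°, lat -75.125°.
Cell spans 0.0833333° lon × 0.0416667° lat.
south -75.1250, north -75.0833.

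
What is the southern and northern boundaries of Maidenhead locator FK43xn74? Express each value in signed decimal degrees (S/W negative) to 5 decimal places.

Field F=5, K=10: +5·20° lon, +10·10° lat → SW at lon -80°, lat 10°.
Square 4, 3: +4·2° lon, +3·1° lat → SW at lon -72°, lat 13°.
Subsquare x=23, n=13: +23·0.0833333° lon, +13·0.0416667° lat → SW at lon -70.0833°, lat 13.5417°.
Extended square 7, 4: +7·0.00833333° lon, +4·0.00416667° lat → SW at lon -70.025°, lat 13.5583°.
Cell spans 0.00833333° lon × 0.00416667° lat.
south 13.55833, north 13.56250.

13.55833, 13.56250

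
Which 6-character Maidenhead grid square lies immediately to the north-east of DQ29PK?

Longitude subsquare p = 15; +1 → 16 = q.
Latitude subsquare k = 10; +1 → 11 = l.

DQ29ql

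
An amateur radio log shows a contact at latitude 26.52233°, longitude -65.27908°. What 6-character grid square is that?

FL76im

Add 180° to longitude and 90° to latitude: 114.7209, 116.5223.
Field: lon ⌊114.7209/20⌋ = 5 → F; lat ⌊116.5223/10⌋ = 11 → L.
Square: lon ⌊14.7209/2⌋ = 7; lat ⌊6.5223/1⌋ = 6.
Subsquare: lon ⌊0.7209/0.0833333⌋ = 8 → i; lat ⌊0.5223/0.0416667⌋ = 12 → m.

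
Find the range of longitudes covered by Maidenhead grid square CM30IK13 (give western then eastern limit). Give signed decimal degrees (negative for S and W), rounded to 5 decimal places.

Field C=2, M=12: +2·20° lon, +12·10° lat → SW at lon -140°, lat 30°.
Square 3, 0: +3·2° lon, +0·1° lat → SW at lon -134°, lat 30°.
Subsquare i=8, k=10: +8·0.0833333° lon, +10·0.0416667° lat → SW at lon -133.333°, lat 30.4167°.
Extended square 1, 3: +1·0.00833333° lon, +3·0.00416667° lat → SW at lon -133.325°, lat 30.4292°.
Cell spans 0.00833333° lon × 0.00416667° lat.
west -133.32500, east -133.31667.

-133.32500, -133.31667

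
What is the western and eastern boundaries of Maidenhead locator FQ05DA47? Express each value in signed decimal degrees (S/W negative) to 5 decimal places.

Field F=5, Q=16: +5·20° lon, +16·10° lat → SW at lon -80°, lat 70°.
Square 0, 5: +0·2° lon, +5·1° lat → SW at lon -80°, lat 75°.
Subsquare d=3, a=0: +3·0.0833333° lon, +0·0.0416667° lat → SW at lon -79.75°, lat 75°.
Extended square 4, 7: +4·0.00833333° lon, +7·0.00416667° lat → SW at lon -79.7167°, lat 75.0292°.
Cell spans 0.00833333° lon × 0.00416667° lat.
west -79.71667, east -79.70833.

-79.71667, -79.70833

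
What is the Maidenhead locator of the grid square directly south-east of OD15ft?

Longitude subsquare f = 5; +1 → 6 = g.
Latitude subsquare t = 19; −1 → 18 = s.

OD15gs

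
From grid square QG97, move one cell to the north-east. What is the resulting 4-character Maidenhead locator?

Longitude square 9; +1 → 10, wraps to 0, carry into field.
Longitude field Q = 16; +1 → 17 = R.
Latitude square 7; +1 → 8.

RG08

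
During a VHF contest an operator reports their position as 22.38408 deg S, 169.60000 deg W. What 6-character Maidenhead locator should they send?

Shift to the Maidenhead origin (180°W, 90°S): lon 10.4000, lat 67.6159.
Field: lon ⌊10.4000/20⌋ = 0 → A; lat ⌊67.6159/10⌋ = 6 → G.
Square: lon ⌊10.4000/2⌋ = 5; lat ⌊7.6159/1⌋ = 7.
Subsquare: lon ⌊0.4000/0.0833333⌋ = 4 → e; lat ⌊0.6159/0.0416667⌋ = 14 → o.

AG57eo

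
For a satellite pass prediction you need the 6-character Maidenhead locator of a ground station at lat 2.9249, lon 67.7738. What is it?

MJ32vw

Add 180° to longitude and 90° to latitude: 247.7738, 92.9249.
Field (20°×10°, letters A–R): lon ⌊247.7738/20⌋ = 12 → M; lat ⌊92.9249/10⌋ = 9 → J.
Square (2°×1°, digits 0–9): lon ⌊7.7738/2⌋ = 3; lat ⌊2.9249/1⌋ = 2.
Subsquare (5′×2.5′, letters a–x): lon ⌊1.7738/0.0833333⌋ = 21 → v; lat ⌊0.9249/0.0416667⌋ = 22 → w.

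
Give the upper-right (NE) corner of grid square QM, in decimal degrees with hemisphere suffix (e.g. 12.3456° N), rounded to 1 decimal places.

Field Q=16, M=12: +16·20° lon, +12·10° lat → SW at lon 140°, lat 30°.
Cell spans 20° lon × 10° lat. NE corner is SW corner plus one full cell.
latitude 40.0° N, longitude 160.0° E.

40.0° N, 160.0° E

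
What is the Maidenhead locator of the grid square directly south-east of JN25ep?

JN25fo

Longitude subsquare e = 4; +1 → 5 = f.
Latitude subsquare p = 15; −1 → 14 = o.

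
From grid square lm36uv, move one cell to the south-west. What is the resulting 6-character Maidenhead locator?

Longitude subsquare u = 20; −1 → 19 = t.
Latitude subsquare v = 21; −1 → 20 = u.

LM36tu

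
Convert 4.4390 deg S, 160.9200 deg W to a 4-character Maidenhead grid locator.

Add 180° to longitude and 90° to latitude: 19.08, 85.56.
Field: 19.08/20 → 0 → A, 85.56/10 → 8 → I; chars AI.
Square: 19.08/2 → 9, 5.56/1 → 5; chars 95.

AI95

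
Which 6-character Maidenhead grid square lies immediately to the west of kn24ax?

Longitude subsquare a = 0; −1 → -1, wraps to 23 = x, carry into square.
Longitude square 2; −1 → 1.
The latitude characters are unchanged.

KN14xx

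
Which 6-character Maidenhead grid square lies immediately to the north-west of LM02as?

KM92xt

Longitude subsquare a = 0; −1 → -1, wraps to 23 = x, carry into square.
Longitude square 0; −1 → -1, wraps to 9, carry into field.
Longitude field L = 11; −1 → 10 = K.
Latitude subsquare s = 18; +1 → 19 = t.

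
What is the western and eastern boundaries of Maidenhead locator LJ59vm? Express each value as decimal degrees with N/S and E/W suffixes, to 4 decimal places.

51.7500° E, 51.8333° E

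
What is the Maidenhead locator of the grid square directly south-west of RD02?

Longitude square 0; −1 → -1, wraps to 9, carry into field.
Longitude field R = 17; −1 → 16 = Q.
Latitude square 2; −1 → 1.

QD91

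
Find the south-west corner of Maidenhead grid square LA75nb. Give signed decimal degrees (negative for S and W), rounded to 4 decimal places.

-84.9583, 55.0833

Field L=11, A=0: +11·20° lon, +0·10° lat → SW at lon 40°, lat -90°.
Square 7, 5: +7·2° lon, +5·1° lat → SW at lon 54°, lat -85°.
Subsquare n=13, b=1: +13·0.0833333° lon, +1·0.0416667° lat → SW at lon 55.0833°, lat -84.9583°.
latitude -84.9583, longitude 55.0833.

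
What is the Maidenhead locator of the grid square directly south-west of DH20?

Longitude square 2; −1 → 1.
Latitude square 0; −1 → -1, wraps to 9, carry into field.
Latitude field H = 7; −1 → 6 = G.

DG19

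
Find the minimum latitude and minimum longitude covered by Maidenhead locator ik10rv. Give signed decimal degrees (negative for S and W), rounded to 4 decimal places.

Field I=8, K=10: +8·20° lon, +10·10° lat → SW at lon -20°, lat 10°.
Square 1, 0: +1·2° lon, +0·1° lat → SW at lon -18°, lat 10°.
Subsquare r=17, v=21: +17·0.0833333° lon, +21·0.0416667° lat → SW at lon -16.5833°, lat 10.875°.
latitude 10.8750, longitude -16.5833.

10.8750, -16.5833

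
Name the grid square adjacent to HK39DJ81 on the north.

HK39dj82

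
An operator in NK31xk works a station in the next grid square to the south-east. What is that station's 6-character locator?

NK41aj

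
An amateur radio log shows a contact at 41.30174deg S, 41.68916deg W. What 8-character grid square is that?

Offset from 180°W / 90°S: lon 138.31084°, lat 48.69826°.
Field: lon ⌊138.31084/20⌋ = 6 → G; lat ⌊48.69826/10⌋ = 4 → E.
Square: lon ⌊18.31084/2⌋ = 9; lat ⌊8.69826/1⌋ = 8.
Subsquare: lon ⌊0.31084/0.0833333⌋ = 3 → d; lat ⌊0.69826/0.0416667⌋ = 16 → q.
Extended square: lon ⌊0.06084/0.00833333⌋ = 7; lat ⌊0.03159/0.00416667⌋ = 7.

GE98dq77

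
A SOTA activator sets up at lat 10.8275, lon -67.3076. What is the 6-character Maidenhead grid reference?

FK60it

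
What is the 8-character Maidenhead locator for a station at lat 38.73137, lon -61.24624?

FM98jr05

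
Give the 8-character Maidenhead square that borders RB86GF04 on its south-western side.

Longitude extended square 0; −1 → -1, wraps to 9, carry into subsquare.
Longitude subsquare g = 6; −1 → 5 = f.
Latitude extended square 4; −1 → 3.

RB86ff93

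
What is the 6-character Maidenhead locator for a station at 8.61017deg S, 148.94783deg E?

QI41lj

Offset from 180°W / 90°S: lon 328.9478°, lat 81.3898°.
Field: lon ⌊328.9478/20⌋ = 16 → Q; lat ⌊81.3898/10⌋ = 8 → I.
Square: lon ⌊8.9478/2⌋ = 4; lat ⌊1.3898/1⌋ = 1.
Subsquare: lon ⌊0.9478/0.0833333⌋ = 11 → l; lat ⌊0.3898/0.0416667⌋ = 9 → j.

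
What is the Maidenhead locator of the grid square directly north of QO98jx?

QO99ja

Latitude subsquare x = 23; +1 → 24, wraps to 0 = a, carry into square.
Latitude square 8; +1 → 9.
The longitude characters are unchanged.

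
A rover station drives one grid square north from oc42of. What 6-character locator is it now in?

Latitude subsquare f = 5; +1 → 6 = g.
The longitude characters are unchanged.

OC42og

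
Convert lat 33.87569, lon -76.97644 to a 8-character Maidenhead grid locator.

FM13mv20

Shift to the Maidenhead origin (180°W, 90°S): lon 103.02356, lat 123.87569.
Field: lon ⌊103.02356/20⌋ = 5 → F; lat ⌊123.87569/10⌋ = 12 → M.
Square: lon ⌊3.02356/2⌋ = 1; lat ⌊3.87569/1⌋ = 3.
Subsquare: lon ⌊1.02356/0.0833333⌋ = 12 → m; lat ⌊0.87569/0.0416667⌋ = 21 → v.
Extended square: lon ⌊0.02356/0.00833333⌋ = 2; lat ⌊0.00069/0.00416667⌋ = 0.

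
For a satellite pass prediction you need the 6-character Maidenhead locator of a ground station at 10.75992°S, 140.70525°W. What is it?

BH99pf

Add 180° to longitude and 90° to latitude: 39.2947, 79.2401.
Field: 39.2947/20 → 1 → B, 79.2401/10 → 7 → H; chars BH.
Square: 19.2947/2 → 9, 9.2401/1 → 9; chars 99.
Subsquare: 1.2947/0.0833333 → 15 → p, 0.2401/0.0416667 → 5 → f; chars pf.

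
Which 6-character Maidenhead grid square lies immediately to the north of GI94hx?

GI95ha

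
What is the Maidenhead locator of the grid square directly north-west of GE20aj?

Longitude subsquare a = 0; −1 → -1, wraps to 23 = x, carry into square.
Longitude square 2; −1 → 1.
Latitude subsquare j = 9; +1 → 10 = k.

GE10xk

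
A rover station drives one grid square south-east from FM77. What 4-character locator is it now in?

FM86

Longitude square 7; +1 → 8.
Latitude square 7; −1 → 6.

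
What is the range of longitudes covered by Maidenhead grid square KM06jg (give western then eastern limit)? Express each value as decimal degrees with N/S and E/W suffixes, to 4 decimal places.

Field K=10, M=12: +10·20° lon, +12·10° lat → SW at lon 20°, lat 30°.
Square 0, 6: +0·2° lon, +6·1° lat → SW at lon 20°, lat 36°.
Subsquare j=9, g=6: +9·0.0833333° lon, +6·0.0416667° lat → SW at lon 20.75°, lat 36.25°.
Cell spans 0.0833333° lon × 0.0416667° lat.
west 20.7500° E, east 20.8333° E.

20.7500° E, 20.8333° E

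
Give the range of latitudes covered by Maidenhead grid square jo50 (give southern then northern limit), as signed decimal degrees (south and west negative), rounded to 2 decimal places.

50.00, 51.00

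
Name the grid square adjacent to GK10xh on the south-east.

GK20ag

Longitude subsquare x = 23; +1 → 24, wraps to 0 = a, carry into square.
Longitude square 1; +1 → 2.
Latitude subsquare h = 7; −1 → 6 = g.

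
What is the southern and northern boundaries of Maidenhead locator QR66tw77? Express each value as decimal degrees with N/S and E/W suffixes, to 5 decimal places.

86.94583° N, 86.95000° N

Field Q=16, R=17: +16·20° lon, +17·10° lat → SW at lon 140°, lat 80°.
Square 6, 6: +6·2° lon, +6·1° lat → SW at lon 152°, lat 86°.
Subsquare t=19, w=22: +19·0.0833333° lon, +22·0.0416667° lat → SW at lon 153.583°, lat 86.9167°.
Extended square 7, 7: +7·0.00833333° lon, +7·0.00416667° lat → SW at lon 153.642°, lat 86.9458°.
Cell spans 0.00833333° lon × 0.00416667° lat.
south 86.94583° N, north 86.95000° N.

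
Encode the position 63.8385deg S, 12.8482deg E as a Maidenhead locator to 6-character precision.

JC66kd

Shift to the Maidenhead origin (180°W, 90°S): lon 192.8482, lat 26.1615.
Field: 192.8482/20 → 9 → J, 26.1615/10 → 2 → C; chars JC.
Square: 12.8482/2 → 6, 6.1615/1 → 6; chars 66.
Subsquare: 0.8482/0.0833333 → 10 → k, 0.1615/0.0416667 → 3 → d; chars kd.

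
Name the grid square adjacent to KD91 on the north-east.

LD02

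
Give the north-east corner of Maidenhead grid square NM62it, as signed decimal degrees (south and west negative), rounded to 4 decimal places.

32.8333, 92.7500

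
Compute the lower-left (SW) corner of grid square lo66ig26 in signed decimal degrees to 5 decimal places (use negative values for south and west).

56.27500, 52.68333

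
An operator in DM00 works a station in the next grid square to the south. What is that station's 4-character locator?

DL09

Latitude square 0; −1 → -1, wraps to 9, carry into field.
Latitude field M = 12; −1 → 11 = L.
The longitude characters are unchanged.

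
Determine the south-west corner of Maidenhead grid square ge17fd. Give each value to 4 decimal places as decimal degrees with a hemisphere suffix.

Field G=6, E=4: +6·20° lon, +4·10° lat → SW at lon -60°, lat -50°.
Square 1, 7: +1·2° lon, +7·1° lat → SW at lon -58°, lat -43°.
Subsquare f=5, d=3: +5·0.0833333° lon, +3·0.0416667° lat → SW at lon -57.5833°, lat -42.875°.
latitude 42.8750° S, longitude 57.5833° W.

42.8750° S, 57.5833° W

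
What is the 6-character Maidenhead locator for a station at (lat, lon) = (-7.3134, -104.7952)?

Shift to the Maidenhead origin (180°W, 90°S): lon 75.2048, lat 82.6866.
Field: lon ⌊75.2048/20⌋ = 3 → D; lat ⌊82.6866/10⌋ = 8 → I.
Square: lon ⌊15.2048/2⌋ = 7; lat ⌊2.6866/1⌋ = 2.
Subsquare: lon ⌊1.2048/0.0833333⌋ = 14 → o; lat ⌊0.6866/0.0416667⌋ = 16 → q.

DI72oq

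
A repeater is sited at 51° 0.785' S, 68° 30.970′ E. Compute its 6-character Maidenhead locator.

Shift to the Maidenhead origin (180°W, 90°S): lon 248.5162, lat 38.9869.
Field: lon ⌊248.5162/20⌋ = 12 → M; lat ⌊38.9869/10⌋ = 3 → D.
Square: lon ⌊8.5162/2⌋ = 4; lat ⌊8.9869/1⌋ = 8.
Subsquare: lon ⌊0.5162/0.0833333⌋ = 6 → g; lat ⌊0.9869/0.0416667⌋ = 23 → x.

MD48gx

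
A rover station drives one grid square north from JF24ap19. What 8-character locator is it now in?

JF24aq10

Latitude extended square 9; +1 → 10, wraps to 0, carry into subsquare.
Latitude subsquare p = 15; +1 → 16 = q.
The longitude characters are unchanged.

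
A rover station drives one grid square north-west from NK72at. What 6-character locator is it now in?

Longitude subsquare a = 0; −1 → -1, wraps to 23 = x, carry into square.
Longitude square 7; −1 → 6.
Latitude subsquare t = 19; +1 → 20 = u.

NK62xu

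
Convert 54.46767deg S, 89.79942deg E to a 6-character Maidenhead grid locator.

ND45vm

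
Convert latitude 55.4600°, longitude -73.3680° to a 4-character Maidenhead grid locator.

Offset from 180°W / 90°S: lon 106.63°, lat 145.46°.
Field: lon ⌊106.63/20⌋ = 5 → F; lat ⌊145.46/10⌋ = 14 → O.
Square: lon ⌊6.63/2⌋ = 3; lat ⌊5.46/1⌋ = 5.

FO35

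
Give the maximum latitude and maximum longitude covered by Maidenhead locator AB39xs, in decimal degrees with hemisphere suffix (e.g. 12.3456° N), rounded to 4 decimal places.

Field A=0, B=1: +0·20° lon, +1·10° lat → SW at lon -180°, lat -80°.
Square 3, 9: +3·2° lon, +9·1° lat → SW at lon -174°, lat -71°.
Subsquare x=23, s=18: +23·0.0833333° lon, +18·0.0416667° lat → SW at lon -172.083°, lat -70.25°.
Cell spans 0.0833333° lon × 0.0416667° lat. NE corner is SW corner plus one full cell.
latitude 70.2083° S, longitude 172.0000° W.

70.2083° S, 172.0000° W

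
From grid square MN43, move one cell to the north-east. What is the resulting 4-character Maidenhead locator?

MN54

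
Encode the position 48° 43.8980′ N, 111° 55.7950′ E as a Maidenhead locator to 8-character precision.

ON58xr15

Add 180° to longitude and 90° to latitude: 291.92992, 138.73163.
Field: 291.92992/20 → 14 → O, 138.73163/10 → 13 → N; chars ON.
Square: 11.92992/2 → 5, 8.73163/1 → 8; chars 58.
Subsquare: 1.92992/0.0833333 → 23 → x, 0.73163/0.0416667 → 17 → r; chars xr.
Extended square: 0.01325/0.00833333 → 1, 0.02330/0.00416667 → 5; chars 15.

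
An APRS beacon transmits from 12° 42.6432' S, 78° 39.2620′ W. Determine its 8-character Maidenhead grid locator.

FH07qg19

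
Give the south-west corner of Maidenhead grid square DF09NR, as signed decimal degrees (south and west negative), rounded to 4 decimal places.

Field D=3, F=5: +3·20° lon, +5·10° lat → SW at lon -120°, lat -40°.
Square 0, 9: +0·2° lon, +9·1° lat → SW at lon -120°, lat -31°.
Subsquare n=13, r=17: +13·0.0833333° lon, +17·0.0416667° lat → SW at lon -118.917°, lat -30.2917°.
latitude -30.2917, longitude -118.9167.

-30.2917, -118.9167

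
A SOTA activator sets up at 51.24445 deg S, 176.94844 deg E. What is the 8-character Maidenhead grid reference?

RD88ls31

Offset from 180°W / 90°S: lon 356.94844°, lat 38.75555°.
Field: 356.94844/20 → 17 → R, 38.75555/10 → 3 → D; chars RD.
Square: 16.94844/2 → 8, 8.75555/1 → 8; chars 88.
Subsquare: 0.94844/0.0833333 → 11 → l, 0.75555/0.0416667 → 18 → s; chars ls.
Extended square: 0.03177/0.00833333 → 3, 0.00555/0.00416667 → 1; chars 31.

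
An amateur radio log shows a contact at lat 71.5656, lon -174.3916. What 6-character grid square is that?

Offset from 180°W / 90°S: lon 5.6084°, lat 161.5656°.
Field: lon ⌊5.6084/20⌋ = 0 → A; lat ⌊161.5656/10⌋ = 16 → Q.
Square: lon ⌊5.6084/2⌋ = 2; lat ⌊1.5656/1⌋ = 1.
Subsquare: lon ⌊1.6084/0.0833333⌋ = 19 → t; lat ⌊0.5656/0.0416667⌋ = 13 → n.

AQ21tn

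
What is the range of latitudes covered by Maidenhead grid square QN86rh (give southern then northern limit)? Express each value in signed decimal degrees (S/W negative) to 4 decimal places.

46.2917, 46.3333

Field Q=16, N=13: +16·20° lon, +13·10° lat → SW at lon 140°, lat 40°.
Square 8, 6: +8·2° lon, +6·1° lat → SW at lon 156°, lat 46°.
Subsquare r=17, h=7: +17·0.0833333° lon, +7·0.0416667° lat → SW at lon 157.417°, lat 46.2917°.
Cell spans 0.0833333° lon × 0.0416667° lat.
south 46.2917, north 46.3333.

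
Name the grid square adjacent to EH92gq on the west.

Longitude subsquare g = 6; −1 → 5 = f.
The latitude characters are unchanged.

EH92fq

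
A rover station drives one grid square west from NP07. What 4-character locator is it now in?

Longitude square 0; −1 → -1, wraps to 9, carry into field.
Longitude field N = 13; −1 → 12 = M.
The latitude characters are unchanged.

MP97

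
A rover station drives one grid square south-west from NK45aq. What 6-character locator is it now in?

NK35xp

Longitude subsquare a = 0; −1 → -1, wraps to 23 = x, carry into square.
Longitude square 4; −1 → 3.
Latitude subsquare q = 16; −1 → 15 = p.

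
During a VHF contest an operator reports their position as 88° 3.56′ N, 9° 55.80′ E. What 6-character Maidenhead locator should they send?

JR48xb

Shift to the Maidenhead origin (180°W, 90°S): lon 189.9300, lat 178.0593.
Field: lon ⌊189.9300/20⌋ = 9 → J; lat ⌊178.0593/10⌋ = 17 → R.
Square: lon ⌊9.9300/2⌋ = 4; lat ⌊8.0593/1⌋ = 8.
Subsquare: lon ⌊1.9300/0.0833333⌋ = 23 → x; lat ⌊0.0593/0.0416667⌋ = 1 → b.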